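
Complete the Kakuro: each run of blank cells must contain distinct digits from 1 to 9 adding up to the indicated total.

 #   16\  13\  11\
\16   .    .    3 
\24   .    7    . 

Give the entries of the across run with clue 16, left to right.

7 6 3

24 in 3 cells must be {7,8,9}; 16 in 2 cells must be {7,9}.
R1C2 = 13 − 7 = 6 completes the 13 down.
R2C1 = 9: the only remaining digit allowed by both the 24 across and the 16 down.
R2C3 = 24 − 16 = 8 completes the 24 across.
R1C1 = 16 − 9 = 7 completes the 16 across.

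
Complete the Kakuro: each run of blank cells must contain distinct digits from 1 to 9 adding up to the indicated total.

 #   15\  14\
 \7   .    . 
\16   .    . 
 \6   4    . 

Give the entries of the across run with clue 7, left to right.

2, 5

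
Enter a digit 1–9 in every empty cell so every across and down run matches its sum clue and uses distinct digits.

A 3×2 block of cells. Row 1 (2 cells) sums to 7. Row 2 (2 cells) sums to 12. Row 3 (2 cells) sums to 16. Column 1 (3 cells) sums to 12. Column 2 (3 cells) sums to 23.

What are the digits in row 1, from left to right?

1, 6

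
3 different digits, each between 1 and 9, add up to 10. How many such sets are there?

3 distinct digits from 1–9 sum between 6 and 24.
Enumerating: {1,2,7}, {1,3,6}, {1,4,5}, {2,3,5}.

4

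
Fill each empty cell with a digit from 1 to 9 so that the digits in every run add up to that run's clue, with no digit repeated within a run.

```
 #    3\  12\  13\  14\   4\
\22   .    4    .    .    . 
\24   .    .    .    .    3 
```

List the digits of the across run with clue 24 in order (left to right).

3 in 2 cells must be {1,2}; 4 in 2 cells must be {1,3}.
R1C5 = 4 − 3 = 1 completes the 4 down.
R2C2 = 12 − 4 = 8 completes the 12 down.
Given what's placed, R1C1 must be 2 to fit the 22 across and 3 down.
R2C1 = 3 − 2 = 1 completes the 3 down.
Given what's placed, R2C4 must be 5 to fit the 24 across and 14 down.
R1C4 = 14 − 5 = 9 completes the 14 down.
R2C3 = 24 − 17 = 7 completes the 24 across.

1 8 7 5 3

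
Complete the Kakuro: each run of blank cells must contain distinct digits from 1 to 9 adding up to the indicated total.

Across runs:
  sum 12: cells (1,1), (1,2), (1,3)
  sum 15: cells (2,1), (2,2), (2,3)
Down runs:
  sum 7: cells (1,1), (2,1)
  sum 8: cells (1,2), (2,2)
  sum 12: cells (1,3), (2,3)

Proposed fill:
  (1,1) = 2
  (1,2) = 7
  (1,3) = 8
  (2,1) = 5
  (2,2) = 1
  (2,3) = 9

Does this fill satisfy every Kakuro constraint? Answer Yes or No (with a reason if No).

No — the down run (1,3)–(2,3) sums to 17, not 12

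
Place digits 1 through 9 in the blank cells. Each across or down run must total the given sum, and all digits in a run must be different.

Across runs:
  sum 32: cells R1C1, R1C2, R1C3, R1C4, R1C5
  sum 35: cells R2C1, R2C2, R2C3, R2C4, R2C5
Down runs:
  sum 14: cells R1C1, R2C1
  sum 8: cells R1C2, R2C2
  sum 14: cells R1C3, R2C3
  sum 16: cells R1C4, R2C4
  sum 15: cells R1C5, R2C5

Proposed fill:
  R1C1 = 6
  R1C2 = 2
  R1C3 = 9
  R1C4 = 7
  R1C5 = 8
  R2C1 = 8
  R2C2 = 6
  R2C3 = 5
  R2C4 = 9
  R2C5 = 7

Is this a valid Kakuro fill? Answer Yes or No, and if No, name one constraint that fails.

Across: 6+2+9+7+8=32; 8+6+5+9+7=35. Down: 6+8=14; 2+6=8; 9+5=14; 7+9=16; 8+7=15. No digit repeats within any run.

Yes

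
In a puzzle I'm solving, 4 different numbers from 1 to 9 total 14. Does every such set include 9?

No

Counterexample: {1,2,3,8} sums to 14 without using 9.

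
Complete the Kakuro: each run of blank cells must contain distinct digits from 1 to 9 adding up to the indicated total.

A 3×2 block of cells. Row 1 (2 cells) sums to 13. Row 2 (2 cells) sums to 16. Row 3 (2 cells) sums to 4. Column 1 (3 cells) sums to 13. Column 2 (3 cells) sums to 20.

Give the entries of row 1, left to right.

5 8

16 in 2 cells must be {7,9}; 4 in 2 cells must be {1,3}.
The 4 across and the 20 down share only 3, so (3,2) = 3.
Given what's placed, (2,2) must be 9 to fit the 16 across and 20 down.
(3,1) = 4 − 3 = 1 completes the 4 across.
(1,2) = 20 − 12 = 8 completes the 20 down.
(2,1) = 16 − 9 = 7 completes the 16 across.
(1,1) = 13 − 8 = 5 completes the 13 across.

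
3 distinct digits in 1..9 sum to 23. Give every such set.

{6,8,9}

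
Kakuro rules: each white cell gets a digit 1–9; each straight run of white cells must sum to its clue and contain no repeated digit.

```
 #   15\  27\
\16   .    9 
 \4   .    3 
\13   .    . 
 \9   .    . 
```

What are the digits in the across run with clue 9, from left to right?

16 in 2 cells must be {7,9}; 4 in 2 cells must be {1,3}.
R1C1 = 16 − 9 = 7 completes the 16 across.
R2C1 = 4 − 3 = 1 completes the 4 across.
Nothing is forced directly, so branch on R3C1, whose candidates are 4 or 5. If R3C1 = 4: then R3C2 would have to be in {9} for the 13 across but in {7,8} for the 27 down — contradiction. So R3C1 = 5.
R3C2 = 13 − 5 = 8 completes the 13 across.
R4C1 = 15 − 13 = 2 completes the 15 down.
R4C2 = 9 − 2 = 7 completes the 9 across.

2 7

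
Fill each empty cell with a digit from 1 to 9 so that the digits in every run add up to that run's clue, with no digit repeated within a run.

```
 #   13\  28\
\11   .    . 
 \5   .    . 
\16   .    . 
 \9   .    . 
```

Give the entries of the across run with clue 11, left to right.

3 8

16 in 2 cells must be {7,9}.
Only 4 fits R2C2 under both its across sum 5 and down sum 28.
The 16 across and the 13 down share only 7, so R3C1 = 7.
R3C2 = 16 − 7 = 9 completes the 16 across.
R2C1 = 5 − 4 = 1 completes the 5 across.
No cell is forced outright now. R1C1 can only be 2 or 3 (the digits allowed by both its 11 across and its 13 down). If R1C1 = 2: then R1C2 would have to be in {9} for the 11 across but in {7,8} for the 28 down — contradiction. So R1C1 = 3.
R1C2 = 11 − 3 = 8 completes the 11 across.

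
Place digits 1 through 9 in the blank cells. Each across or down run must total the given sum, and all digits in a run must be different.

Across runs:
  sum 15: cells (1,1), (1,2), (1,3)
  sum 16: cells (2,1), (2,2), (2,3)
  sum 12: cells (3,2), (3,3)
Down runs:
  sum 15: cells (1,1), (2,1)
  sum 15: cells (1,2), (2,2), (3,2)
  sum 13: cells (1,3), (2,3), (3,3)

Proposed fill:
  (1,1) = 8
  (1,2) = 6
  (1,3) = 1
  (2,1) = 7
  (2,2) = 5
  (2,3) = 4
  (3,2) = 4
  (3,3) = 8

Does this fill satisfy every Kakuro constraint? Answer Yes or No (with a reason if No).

Across: 8+6+1=15; 7+5+4=16; 4+8=12. Down: 8+7=15; 6+5+4=15; 1+4+8=13. No digit repeats within any run.

Yes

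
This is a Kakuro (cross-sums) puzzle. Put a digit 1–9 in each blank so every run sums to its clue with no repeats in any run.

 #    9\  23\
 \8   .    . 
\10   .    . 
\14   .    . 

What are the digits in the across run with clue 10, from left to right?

23 in 3 cells must be {6,8,9}.
The 8 across and the 23 down share only 6, so R1C2 = 6.
R1C1 = 8 − 6 = 2 completes the 8 across.
Given what's placed, R3C1 must be 6 to fit the 14 across and 9 down.
R3C2 = 14 − 6 = 8 completes the 14 across.
R2C1 = 9 − 8 = 1 completes the 9 down.
R2C2 = 10 − 1 = 9 completes the 10 across.

1 9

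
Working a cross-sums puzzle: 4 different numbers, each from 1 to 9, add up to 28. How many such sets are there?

2

4 distinct digits from 1–9 sum between 10 and 30.
Enumerating: {4,7,8,9}, {5,6,8,9}.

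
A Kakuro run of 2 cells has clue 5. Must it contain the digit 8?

No

Counterexample: {1,4} sums to 5 without using 8.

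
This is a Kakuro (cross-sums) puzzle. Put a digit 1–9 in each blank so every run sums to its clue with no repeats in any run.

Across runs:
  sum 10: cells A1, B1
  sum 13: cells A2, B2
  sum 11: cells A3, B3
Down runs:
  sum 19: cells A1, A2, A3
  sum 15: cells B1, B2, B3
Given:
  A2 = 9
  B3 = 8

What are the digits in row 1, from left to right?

B2 = 13 − 9 = 4 completes the 13 across.
A3 = 11 − 8 = 3 completes the 11 across.
A1 = 19 − 12 = 7 completes the 19 down.
B1 = 10 − 7 = 3 completes the 10 across.

7 3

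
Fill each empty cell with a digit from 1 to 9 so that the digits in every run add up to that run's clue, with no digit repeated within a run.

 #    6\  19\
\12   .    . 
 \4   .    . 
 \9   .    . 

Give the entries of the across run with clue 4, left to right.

1 3

4 in 2 cells must be {1,3}; 6 in 3 cells must be {1,2,3}.
The 12 across and the 6 down share only 3, so R1C1 = 3.
R1C2 = 12 − 3 = 9 completes the 12 across.
Given what's placed, R2C1 must be 1 to fit the 4 across and 6 down.
R2C2 = 4 − 1 = 3 completes the 4 across.
R3C1 = 6 − 4 = 2 completes the 6 down.
R3C2 = 9 − 2 = 7 completes the 9 across.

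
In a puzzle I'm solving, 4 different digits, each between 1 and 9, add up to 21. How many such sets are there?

4 distinct digits from 1–9 sum between 10 and 30.

11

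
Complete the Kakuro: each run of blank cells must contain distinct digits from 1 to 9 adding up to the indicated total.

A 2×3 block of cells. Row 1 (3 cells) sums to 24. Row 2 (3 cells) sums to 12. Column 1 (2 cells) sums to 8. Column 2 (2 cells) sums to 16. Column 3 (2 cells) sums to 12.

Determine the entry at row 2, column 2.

7

24 in 3 cells must be {7,8,9}; 16 in 2 cells must be {7,9}.
The 24 across and the 8 down share only 7, so (1,1) = 7.
Given what's placed, (1,2) must be 9 to fit the 24 across and 16 down.
(1,3) = 24 − 16 = 8 completes the 24 across.
(2,1) = 8 − 7 = 1 completes the 8 down.
(2,2) = 16 − 9 = 7 completes the 16 down.
(2,3) = 12 − 8 = 4 completes the 12 across.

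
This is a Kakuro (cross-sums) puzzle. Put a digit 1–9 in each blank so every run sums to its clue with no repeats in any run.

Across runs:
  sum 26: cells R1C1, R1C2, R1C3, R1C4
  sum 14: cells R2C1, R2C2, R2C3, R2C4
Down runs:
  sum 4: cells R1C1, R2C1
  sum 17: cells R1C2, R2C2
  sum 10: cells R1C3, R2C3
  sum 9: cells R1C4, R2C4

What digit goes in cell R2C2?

8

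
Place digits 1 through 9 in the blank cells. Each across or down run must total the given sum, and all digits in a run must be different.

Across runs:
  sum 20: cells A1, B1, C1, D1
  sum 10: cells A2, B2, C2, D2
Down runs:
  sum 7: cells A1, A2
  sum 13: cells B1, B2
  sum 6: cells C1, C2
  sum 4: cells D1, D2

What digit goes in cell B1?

9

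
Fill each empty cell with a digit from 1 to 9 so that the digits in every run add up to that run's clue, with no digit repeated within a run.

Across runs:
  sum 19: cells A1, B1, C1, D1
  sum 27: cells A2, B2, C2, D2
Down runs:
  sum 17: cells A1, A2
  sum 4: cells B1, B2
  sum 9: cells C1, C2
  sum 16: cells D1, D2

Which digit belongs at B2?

17 in 2 cells must be {8,9}; 4 in 2 cells must be {1,3}; 16 in 2 cells must be {7,9}.
Only 3 fits B2 under both its across sum 27 and down sum 4.

3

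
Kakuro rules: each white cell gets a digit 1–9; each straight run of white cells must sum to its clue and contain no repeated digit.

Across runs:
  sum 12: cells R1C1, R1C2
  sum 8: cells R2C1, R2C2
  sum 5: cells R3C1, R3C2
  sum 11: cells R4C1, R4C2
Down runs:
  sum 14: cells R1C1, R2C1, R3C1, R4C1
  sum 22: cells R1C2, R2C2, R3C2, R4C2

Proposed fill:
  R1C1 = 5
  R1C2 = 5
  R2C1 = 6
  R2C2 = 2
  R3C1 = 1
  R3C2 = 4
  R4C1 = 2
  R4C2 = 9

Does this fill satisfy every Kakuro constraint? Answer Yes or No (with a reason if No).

No — the down run R1C2–R4C2 sums to 20, not 22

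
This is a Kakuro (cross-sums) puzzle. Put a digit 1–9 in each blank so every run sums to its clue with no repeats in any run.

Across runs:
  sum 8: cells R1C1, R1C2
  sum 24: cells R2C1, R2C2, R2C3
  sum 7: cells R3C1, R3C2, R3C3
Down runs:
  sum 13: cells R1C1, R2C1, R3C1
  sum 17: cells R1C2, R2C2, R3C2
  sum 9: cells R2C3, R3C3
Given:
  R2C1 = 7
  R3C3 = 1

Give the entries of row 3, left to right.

4 2 1

24 in 3 cells must be {7,8,9}; 7 in 3 cells must be {1,2,4}.
R2C3 = 9 − 1 = 8 completes the 9 down.
R2C2 = 24 − 15 = 9 completes the 24 across.
R3C2 = 2: the only remaining digit allowed by both the 7 across and the 17 down.
R1C2 = 17 − 11 = 6 completes the 17 down.
R3C1 = 7 − 3 = 4 completes the 7 across.
R1C1 = 8 − 6 = 2 completes the 8 across.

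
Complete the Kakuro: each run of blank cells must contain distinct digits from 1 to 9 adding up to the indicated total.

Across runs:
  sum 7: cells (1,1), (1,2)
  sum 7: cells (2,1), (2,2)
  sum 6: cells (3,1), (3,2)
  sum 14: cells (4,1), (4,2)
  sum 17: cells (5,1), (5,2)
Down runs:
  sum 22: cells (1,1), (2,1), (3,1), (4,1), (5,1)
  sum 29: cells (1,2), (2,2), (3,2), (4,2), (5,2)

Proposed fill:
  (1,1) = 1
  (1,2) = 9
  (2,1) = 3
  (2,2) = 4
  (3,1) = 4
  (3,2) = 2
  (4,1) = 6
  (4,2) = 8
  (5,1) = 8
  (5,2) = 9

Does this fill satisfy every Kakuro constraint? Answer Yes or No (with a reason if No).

No — the down run (1,2)–(5,2) sums to 32, not 29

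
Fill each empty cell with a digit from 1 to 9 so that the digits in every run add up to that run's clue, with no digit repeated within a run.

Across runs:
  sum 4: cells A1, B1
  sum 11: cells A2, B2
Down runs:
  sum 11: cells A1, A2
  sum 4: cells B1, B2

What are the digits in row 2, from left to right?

8, 3

4 in 2 cells must be {1,3}.
The 4 across and the 11 down share only 3, so A1 = 3.
B1 = 4 − 3 = 1 completes the 4 across.
A2 = 11 − 3 = 8 completes the 11 down.
B2 = 11 − 8 = 3 completes the 11 across.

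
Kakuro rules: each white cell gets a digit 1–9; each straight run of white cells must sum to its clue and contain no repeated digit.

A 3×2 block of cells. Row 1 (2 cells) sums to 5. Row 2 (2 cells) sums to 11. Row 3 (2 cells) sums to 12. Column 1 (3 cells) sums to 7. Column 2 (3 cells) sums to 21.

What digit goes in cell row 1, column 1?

1

7 in 3 cells must be {1,2,4}.
The 5 across and the 21 down share only 4, so (1,2) = 4.
The 12 across and the 7 down share only 4, so (3,1) = 4.
(3,2) = 12 − 4 = 8 completes the 12 across.
(1,1) = 5 − 4 = 1 completes the 5 across.
(2,1) = 7 − 5 = 2 completes the 7 down.
(2,2) = 11 − 2 = 9 completes the 11 across.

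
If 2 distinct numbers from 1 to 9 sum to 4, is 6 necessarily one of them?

The only way to make 4 from 2 distinct digits is {1,3}, which does not contain 6.

No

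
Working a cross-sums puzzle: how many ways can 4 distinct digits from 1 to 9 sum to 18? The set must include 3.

6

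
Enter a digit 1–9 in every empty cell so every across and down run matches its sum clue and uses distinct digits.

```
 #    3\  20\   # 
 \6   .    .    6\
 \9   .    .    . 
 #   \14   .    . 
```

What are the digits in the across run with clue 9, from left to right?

2, 6, 1

3 in 2 cells must be {1,2}.
The 14 across and the 6 down share only 5, so R3C3 = 5.
R2C3 = 6 − 5 = 1 completes the 6 down.
R3C2 = 14 − 5 = 9 completes the 14 across.
R2C1 = 2: the only remaining digit allowed by both the 9 across and the 3 down.
R2C2 = 9 − 3 = 6 completes the 9 across.
R1C1 = 3 − 2 = 1 completes the 3 down.
R1C2 = 6 − 1 = 5 completes the 6 across.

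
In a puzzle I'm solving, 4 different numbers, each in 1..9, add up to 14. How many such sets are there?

5

4 distinct digits from 1–9 sum between 10 and 30.
Enumerating: {1,2,3,8}, {1,2,4,7}, {1,2,5,6}, {1,3,4,6}, {2,3,4,5}.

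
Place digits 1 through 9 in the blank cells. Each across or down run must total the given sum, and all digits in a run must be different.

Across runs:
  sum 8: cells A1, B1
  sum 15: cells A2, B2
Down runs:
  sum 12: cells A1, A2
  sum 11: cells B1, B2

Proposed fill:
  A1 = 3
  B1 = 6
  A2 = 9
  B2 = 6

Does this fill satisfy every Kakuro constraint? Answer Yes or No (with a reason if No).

No — the across run A1–B1 sums to 9, not 8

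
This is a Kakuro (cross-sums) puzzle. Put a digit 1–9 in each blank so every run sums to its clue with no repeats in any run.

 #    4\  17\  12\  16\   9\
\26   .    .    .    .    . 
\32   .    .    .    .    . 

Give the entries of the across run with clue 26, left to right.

1 9 5 7 4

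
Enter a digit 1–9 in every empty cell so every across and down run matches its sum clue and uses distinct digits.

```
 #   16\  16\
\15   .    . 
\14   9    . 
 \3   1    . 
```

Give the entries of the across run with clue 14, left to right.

9, 5

3 in 2 cells must be {1,2}.
R1C1 = 16 − 10 = 6 completes the 16 down.
R1C2 = 15 − 6 = 9 completes the 15 across.
R2C2 = 14 − 9 = 5 completes the 14 across.
R3C2 = 3 − 1 = 2 completes the 3 across.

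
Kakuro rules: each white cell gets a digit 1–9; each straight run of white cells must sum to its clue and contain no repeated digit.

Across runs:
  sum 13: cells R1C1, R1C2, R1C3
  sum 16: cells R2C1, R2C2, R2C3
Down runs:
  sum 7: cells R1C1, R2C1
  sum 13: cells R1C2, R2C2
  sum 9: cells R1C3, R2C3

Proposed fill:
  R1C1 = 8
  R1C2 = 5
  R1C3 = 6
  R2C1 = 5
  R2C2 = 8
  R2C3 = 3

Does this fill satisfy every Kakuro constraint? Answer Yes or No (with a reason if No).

No — the down run R1C1–R2C1 sums to 13, not 7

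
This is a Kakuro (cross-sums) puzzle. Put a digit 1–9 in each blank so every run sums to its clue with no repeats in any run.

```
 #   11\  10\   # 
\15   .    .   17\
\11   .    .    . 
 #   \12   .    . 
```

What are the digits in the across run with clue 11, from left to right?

17 in 2 cells must be {8,9}.
The 11 across and the 17 down share only 8, so R2C3 = 8.
R3C3 = 17 − 8 = 9 completes the 17 down.
R2C1 = 2: the only remaining digit allowed by both the 11 across and the 11 down.
R2C2 = 11 − 10 = 1 completes the 11 across.
R3C2 = 12 − 9 = 3 completes the 12 across.
R1C1 = 11 − 2 = 9 completes the 11 down.
R1C2 = 15 − 9 = 6 completes the 15 across.

2 1 8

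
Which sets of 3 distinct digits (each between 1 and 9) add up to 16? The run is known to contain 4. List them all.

{3,4,9}; {4,5,7}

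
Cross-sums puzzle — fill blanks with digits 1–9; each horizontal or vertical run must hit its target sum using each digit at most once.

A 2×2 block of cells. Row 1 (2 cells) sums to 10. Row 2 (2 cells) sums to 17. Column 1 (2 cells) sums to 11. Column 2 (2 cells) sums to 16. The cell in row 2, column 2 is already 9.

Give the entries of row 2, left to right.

17 in 2 cells must be {8,9}; 16 in 2 cells must be {7,9}.
(1,2) = 16 − 9 = 7 completes the 16 down.
(2,1) = 17 − 9 = 8 completes the 17 across.
(1,1) = 10 − 7 = 3 completes the 10 across.

8, 9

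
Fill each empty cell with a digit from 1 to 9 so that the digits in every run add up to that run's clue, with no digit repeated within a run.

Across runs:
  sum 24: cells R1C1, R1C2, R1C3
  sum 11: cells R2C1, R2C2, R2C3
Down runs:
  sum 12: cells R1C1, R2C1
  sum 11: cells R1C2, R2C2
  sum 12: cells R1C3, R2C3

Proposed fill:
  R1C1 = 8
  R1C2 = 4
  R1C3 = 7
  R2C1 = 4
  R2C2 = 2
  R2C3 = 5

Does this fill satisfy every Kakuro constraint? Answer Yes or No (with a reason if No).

No — the down run R1C2–R2C2 sums to 6, not 11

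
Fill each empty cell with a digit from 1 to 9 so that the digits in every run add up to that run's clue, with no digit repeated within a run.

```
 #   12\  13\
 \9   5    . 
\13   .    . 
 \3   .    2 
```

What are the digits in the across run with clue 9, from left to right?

5 4

3 in 2 cells must be {1,2}.
R1C2 = 9 − 5 = 4 completes the 9 across.
R2C2 = 13 − 6 = 7 completes the 13 down.
R3C1 = 3 − 2 = 1 completes the 3 across.
R2C1 = 13 − 7 = 6 completes the 13 across.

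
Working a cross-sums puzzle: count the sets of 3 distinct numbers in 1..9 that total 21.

3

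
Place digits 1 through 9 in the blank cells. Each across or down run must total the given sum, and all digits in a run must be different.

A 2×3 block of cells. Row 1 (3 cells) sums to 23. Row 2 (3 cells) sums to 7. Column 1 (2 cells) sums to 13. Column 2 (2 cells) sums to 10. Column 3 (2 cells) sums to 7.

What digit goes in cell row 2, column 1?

23 in 3 cells must be {6,8,9}; 7 in 3 cells must be {1,2,4}.
The 23 across and the 7 down share only 6, so (1,3) = 6.
The 7 across and the 13 down share only 4, so (2,1) = 4.
(2,3) = 7 − 6 = 1 completes the 7 down.
(1,1) = 13 − 4 = 9 completes the 13 down.
(1,2) = 23 − 15 = 8 completes the 23 across.
(2,2) = 7 − 5 = 2 completes the 7 across.

4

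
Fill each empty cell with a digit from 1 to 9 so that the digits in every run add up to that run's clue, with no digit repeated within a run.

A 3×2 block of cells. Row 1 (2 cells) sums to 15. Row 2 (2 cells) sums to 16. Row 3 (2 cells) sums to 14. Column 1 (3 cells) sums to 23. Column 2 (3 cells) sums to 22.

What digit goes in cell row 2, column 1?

16 in 2 cells must be {7,9}; 23 in 3 cells must be {6,8,9}.
The 16 across and the 23 down share only 9, so (2,1) = 9.
(2,2) = 16 − 9 = 7 completes the 16 across.
Nothing is forced directly, so branch on (1,1), whose candidates are 6 or 8. If (1,1) = 8: then (1,2) would have to be in {7} for the 15 across but in {6,9} for the 22 down — contradiction. So (1,1) = 6.
(1,2) = 15 − 6 = 9 completes the 15 across.
(3,1) = 23 − 15 = 8 completes the 23 down.
(3,2) = 14 − 8 = 6 completes the 14 across.

9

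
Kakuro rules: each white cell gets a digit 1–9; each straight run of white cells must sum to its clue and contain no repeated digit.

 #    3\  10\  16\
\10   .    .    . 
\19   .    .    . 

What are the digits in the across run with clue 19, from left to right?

2 8 9

3 in 2 cells must be {1,2}; 16 in 2 cells must be {7,9}.
The 10 across and the 16 down share only 7, so R1C3 = 7.
The 19 across and the 3 down share only 2, so R2C1 = 2.
R2C3 = 16 − 7 = 9 completes the 16 down.
R1C1 = 3 − 2 = 1 completes the 3 down.
R1C2 = 10 − 8 = 2 completes the 10 across.
R2C2 = 19 − 11 = 8 completes the 19 across.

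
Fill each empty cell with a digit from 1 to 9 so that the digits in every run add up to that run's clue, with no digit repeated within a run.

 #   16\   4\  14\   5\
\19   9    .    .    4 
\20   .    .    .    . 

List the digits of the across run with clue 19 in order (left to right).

9, 1, 5, 4

16 in 2 cells must be {7,9}; 4 in 2 cells must be {1,3}.
Given what's placed, R1C2 must be 1 to fit the 19 across and 4 down.
R1C3 = 19 − 14 = 5 completes the 19 across.
R2C1 = 16 − 9 = 7 completes the 16 down.
R2C2 = 4 − 1 = 3 completes the 4 down.
R2C3 = 14 − 5 = 9 completes the 14 down.
R2C4 = 20 − 19 = 1 completes the 20 across.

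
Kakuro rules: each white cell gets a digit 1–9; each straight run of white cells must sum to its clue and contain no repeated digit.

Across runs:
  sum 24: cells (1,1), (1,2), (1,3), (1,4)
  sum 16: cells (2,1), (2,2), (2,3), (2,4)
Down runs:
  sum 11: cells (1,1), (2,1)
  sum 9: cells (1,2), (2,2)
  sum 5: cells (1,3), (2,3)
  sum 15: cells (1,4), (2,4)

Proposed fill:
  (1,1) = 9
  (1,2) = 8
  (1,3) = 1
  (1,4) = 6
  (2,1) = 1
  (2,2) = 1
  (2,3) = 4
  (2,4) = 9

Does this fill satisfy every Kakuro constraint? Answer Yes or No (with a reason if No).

No — the down run (1,1)–(2,1) sums to 10, not 11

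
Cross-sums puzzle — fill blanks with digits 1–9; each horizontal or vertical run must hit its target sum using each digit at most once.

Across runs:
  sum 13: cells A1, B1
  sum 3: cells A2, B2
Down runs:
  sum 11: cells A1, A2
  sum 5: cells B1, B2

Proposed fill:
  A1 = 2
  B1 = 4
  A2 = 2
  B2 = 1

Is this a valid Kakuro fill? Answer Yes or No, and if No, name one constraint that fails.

No — the across run A1–B1 sums to 6, not 13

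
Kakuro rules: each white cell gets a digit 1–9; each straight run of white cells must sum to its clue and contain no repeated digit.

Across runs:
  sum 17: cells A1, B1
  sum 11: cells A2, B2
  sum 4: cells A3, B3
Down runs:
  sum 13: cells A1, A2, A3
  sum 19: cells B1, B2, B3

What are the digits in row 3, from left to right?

1, 3

17 in 2 cells must be {8,9}; 4 in 2 cells must be {1,3}.
The 4 across and the 19 down share only 3, so B3 = 3.
Given what's placed, B1 must be 9 to fit the 17 across and 19 down.
B2 = 19 − 12 = 7 completes the 19 down.
A3 = 4 − 3 = 1 completes the 4 across.
A1 = 17 − 9 = 8 completes the 17 across.
A2 = 11 − 7 = 4 completes the 11 across.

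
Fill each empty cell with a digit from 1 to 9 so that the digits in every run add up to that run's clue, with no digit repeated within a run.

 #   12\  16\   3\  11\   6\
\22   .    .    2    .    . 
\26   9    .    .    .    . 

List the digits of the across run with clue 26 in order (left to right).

16 in 2 cells must be {7,9}; 3 in 2 cells must be {1,2}.
R1C1 = 12 − 9 = 3 completes the 12 down.
Given what's placed, R2C2 must be 7 to fit the 26 across and 16 down.
R2C3 = 3 − 2 = 1 completes the 3 down.
R1C2 = 16 − 7 = 9 completes the 16 down.
R1C4 = 7: the only remaining digit allowed by both the 22 across and the 11 down.
R1C5 = 22 − 21 = 1 completes the 22 across.
R2C4 = 11 − 7 = 4 completes the 11 down.
R2C5 = 26 − 21 = 5 completes the 26 across.

9, 7, 1, 4, 5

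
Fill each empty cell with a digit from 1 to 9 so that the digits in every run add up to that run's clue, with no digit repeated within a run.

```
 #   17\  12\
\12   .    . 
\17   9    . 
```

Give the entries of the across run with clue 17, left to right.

17 in 2 cells must be {8,9}.
R1C1 = 17 − 9 = 8 completes the 17 down.
R1C2 = 12 − 8 = 4 completes the 12 across.
R2C2 = 17 − 9 = 8 completes the 17 across.

9 8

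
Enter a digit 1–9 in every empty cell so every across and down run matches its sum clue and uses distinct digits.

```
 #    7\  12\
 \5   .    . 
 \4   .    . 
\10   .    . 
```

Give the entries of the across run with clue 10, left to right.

4 in 2 cells must be {1,3}; 7 in 3 cells must be {1,2,4}.
The 4 across and the 7 down share only 1, so R2C1 = 1.
R2C2 = 4 − 1 = 3 completes the 4 across.
Nothing is forced directly, so branch on R1C1, whose candidates are 2 or 4. If R1C1 = 2: then R1C2 would have to be in {3} for the 5 across but in {1,2,4,5,7,8} for the 12 down — contradiction. So R1C1 = 4.
R1C2 = 5 − 4 = 1 completes the 5 across.
R3C1 = 7 − 5 = 2 completes the 7 down.
R3C2 = 10 − 2 = 8 completes the 10 across.

2 8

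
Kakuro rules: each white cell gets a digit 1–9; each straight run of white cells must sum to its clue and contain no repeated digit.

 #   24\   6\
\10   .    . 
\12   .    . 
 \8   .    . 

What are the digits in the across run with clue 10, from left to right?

8, 2

24 in 3 cells must be {7,8,9}; 6 in 3 cells must be {1,2,3}.
The 12 across and the 6 down share only 3, so R2C2 = 3.
The 8 across and the 24 down share only 7, so R3C1 = 7.
R3C2 = 8 − 7 = 1 completes the 8 across.
R1C2 = 6 − 4 = 2 completes the 6 down.
R2C1 = 12 − 3 = 9 completes the 12 across.
R1C1 = 10 − 2 = 8 completes the 10 across.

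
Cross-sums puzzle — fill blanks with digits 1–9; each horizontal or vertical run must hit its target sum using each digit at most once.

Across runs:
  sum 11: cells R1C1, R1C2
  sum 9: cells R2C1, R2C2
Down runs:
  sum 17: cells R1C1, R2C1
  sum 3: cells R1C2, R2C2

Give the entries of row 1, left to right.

9, 2

17 in 2 cells must be {8,9}; 3 in 2 cells must be {1,2}.
The 11 across and the 3 down share only 2, so R1C2 = 2.
The 9 across and the 17 down share only 8, so R2C1 = 8.
R2C2 = 9 − 8 = 1 completes the 9 across.
R1C1 = 11 − 2 = 9 completes the 11 across.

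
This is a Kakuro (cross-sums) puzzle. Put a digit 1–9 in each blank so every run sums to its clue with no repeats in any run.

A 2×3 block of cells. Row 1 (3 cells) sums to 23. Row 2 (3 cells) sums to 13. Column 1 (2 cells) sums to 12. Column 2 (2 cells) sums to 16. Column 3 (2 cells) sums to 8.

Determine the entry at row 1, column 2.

23 in 3 cells must be {6,8,9}; 16 in 2 cells must be {7,9}.
The 23 across and the 16 down share only 9, so (1,2) = 9.
Given what's placed, (1,3) must be 6 to fit the 23 across and 8 down.
(2,2) = 16 − 9 = 7 completes the 16 down.
(2,3) = 8 − 6 = 2 completes the 8 down.
(1,1) = 23 − 15 = 8 completes the 23 across.
(2,1) = 13 − 9 = 4 completes the 13 across.

9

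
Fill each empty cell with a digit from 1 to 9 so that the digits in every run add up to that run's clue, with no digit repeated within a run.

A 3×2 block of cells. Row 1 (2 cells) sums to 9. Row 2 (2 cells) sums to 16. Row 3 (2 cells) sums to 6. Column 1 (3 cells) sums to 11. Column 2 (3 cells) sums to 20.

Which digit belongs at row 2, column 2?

9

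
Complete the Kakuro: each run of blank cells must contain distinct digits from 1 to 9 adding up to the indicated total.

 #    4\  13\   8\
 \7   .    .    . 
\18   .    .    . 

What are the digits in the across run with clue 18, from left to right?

3 9 6

7 in 3 cells must be {1,2,4}; 4 in 2 cells must be {1,3}.
The 7 across and the 4 down share only 1, so R1C1 = 1.
Given what's placed, R1C2 must be 4 to fit the 7 across and 13 down.
R1C3 = 7 − 5 = 2 completes the 7 across.
R2C1 = 4 − 1 = 3 completes the 4 down.
R2C2 = 13 − 4 = 9 completes the 13 down.
R2C3 = 18 − 12 = 6 completes the 18 across.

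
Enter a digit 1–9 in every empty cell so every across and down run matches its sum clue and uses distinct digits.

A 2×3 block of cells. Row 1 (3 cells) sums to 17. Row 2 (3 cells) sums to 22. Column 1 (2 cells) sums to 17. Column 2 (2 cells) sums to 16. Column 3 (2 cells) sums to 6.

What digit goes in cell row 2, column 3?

5

17 in 2 cells must be {8,9}; 16 in 2 cells must be {7,9}.
The 22 across and the 6 down share only 5, so (2,3) = 5.
(1,3) = 6 − 5 = 1 completes the 6 down.
Given what's placed, (2,2) must be 9 to fit the 22 across and 16 down.
(1,1) = 9: the only remaining digit allowed by both the 17 across and the 17 down.
(1,2) = 17 − 10 = 7 completes the 17 across.
(2,1) = 22 − 14 = 8 completes the 22 across.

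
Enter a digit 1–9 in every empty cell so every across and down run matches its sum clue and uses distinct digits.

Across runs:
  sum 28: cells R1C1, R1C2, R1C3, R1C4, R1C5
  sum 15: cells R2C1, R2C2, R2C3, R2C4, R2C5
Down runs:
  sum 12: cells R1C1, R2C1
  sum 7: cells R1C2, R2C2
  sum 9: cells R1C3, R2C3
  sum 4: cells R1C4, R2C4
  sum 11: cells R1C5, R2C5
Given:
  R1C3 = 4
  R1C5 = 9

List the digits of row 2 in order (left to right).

15 in 5 cells must be {1,2,3,4,5}; 4 in 2 cells must be {1,3}.
R2C3 = 9 − 4 = 5 completes the 9 down.
R2C5 = 11 − 9 = 2 completes the 11 down.
Nothing is forced directly, so branch on R2C1, whose candidates are 3 or 4. If R2C1 = 3: then R1C1 would have to be in {1,2,3,5,6,7,8} for the 28 across but in {9} for the 12 down — contradiction. So R2C1 = 4.
R1C1 = 12 − 4 = 8 completes the 12 down.
Given what's placed, R1C4 must be 1 to fit the 28 across and 4 down.
R2C4 = 4 − 1 = 3 completes the 4 down.
R1C2 = 28 − 22 = 6 completes the 28 across.
R2C2 = 15 − 14 = 1 completes the 15 across.

4, 1, 5, 3, 2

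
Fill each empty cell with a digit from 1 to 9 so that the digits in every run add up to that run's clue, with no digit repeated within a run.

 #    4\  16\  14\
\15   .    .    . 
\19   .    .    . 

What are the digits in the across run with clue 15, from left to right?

1 9 5

4 in 2 cells must be {1,3}; 16 in 2 cells must be {7,9}.
The 19 across and the 4 down share only 3, so R2C1 = 3.
Given what's placed, R2C3 must be 9 to fit the 19 across and 14 down.
R1C1 = 4 − 3 = 1 completes the 4 down.
R1C2 = 9: the only remaining digit allowed by both the 15 across and the 16 down.
R1C3 = 15 − 10 = 5 completes the 15 across.
R2C2 = 19 − 12 = 7 completes the 19 across.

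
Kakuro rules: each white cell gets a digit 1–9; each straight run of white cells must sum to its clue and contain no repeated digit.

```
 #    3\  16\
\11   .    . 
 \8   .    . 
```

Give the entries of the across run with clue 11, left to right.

2 9

3 in 2 cells must be {1,2}; 16 in 2 cells must be {7,9}.
The 11 across and the 3 down share only 2, so R1C1 = 2.
R1C2 = 11 − 2 = 9 completes the 11 across.
R2C1 = 3 − 2 = 1 completes the 3 down.
R2C2 = 8 − 1 = 7 completes the 8 across.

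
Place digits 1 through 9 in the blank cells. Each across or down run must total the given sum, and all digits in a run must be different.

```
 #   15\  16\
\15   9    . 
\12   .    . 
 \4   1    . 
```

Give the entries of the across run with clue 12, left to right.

5 7

4 in 2 cells must be {1,3}.
R1C2 = 15 − 9 = 6 completes the 15 across.
R2C1 = 15 − 10 = 5 completes the 15 down.
R2C2 = 12 − 5 = 7 completes the 12 across.
R3C2 = 4 − 1 = 3 completes the 4 across.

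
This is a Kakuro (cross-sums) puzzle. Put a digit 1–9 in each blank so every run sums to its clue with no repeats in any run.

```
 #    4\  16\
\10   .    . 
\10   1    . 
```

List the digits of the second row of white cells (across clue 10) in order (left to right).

4 in 2 cells must be {1,3}; 16 in 2 cells must be {7,9}.
R1C1 = 4 − 1 = 3 completes the 4 down.
R1C2 = 10 − 3 = 7 completes the 10 across.
R2C2 = 10 − 1 = 9 completes the 10 across.

1 9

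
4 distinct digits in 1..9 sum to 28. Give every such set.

{4,7,8,9}; {5,6,8,9}

4 distinct digits from 1–9 sum between 10 and 30.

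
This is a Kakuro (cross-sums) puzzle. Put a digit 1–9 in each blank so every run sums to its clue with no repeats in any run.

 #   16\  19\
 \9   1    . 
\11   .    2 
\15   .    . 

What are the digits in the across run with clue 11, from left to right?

R1C2 = 9 − 1 = 8 completes the 9 across.
R2C1 = 11 − 2 = 9 completes the 11 across.
R3C1 = 16 − 10 = 6 completes the 16 down.
R3C2 = 15 − 6 = 9 completes the 15 across.

9, 2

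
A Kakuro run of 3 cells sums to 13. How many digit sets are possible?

7

3 distinct digits from 1–9 sum between 6 and 24.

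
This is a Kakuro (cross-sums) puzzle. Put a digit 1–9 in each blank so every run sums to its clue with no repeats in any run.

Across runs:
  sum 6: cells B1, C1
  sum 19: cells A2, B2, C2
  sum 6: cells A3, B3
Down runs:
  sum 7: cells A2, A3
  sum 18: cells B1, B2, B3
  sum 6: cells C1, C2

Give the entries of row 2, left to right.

Nothing is forced directly, so branch on C2, whose candidates are 2 or 4 or 5. If C2 = 2: that forces C1 = 4, after which A2 would have to be in {8,9} for the 19 across but in {1,2,3,4,5,6} for the 7 down — contradiction. If C2 = 5: that forces C1 = 1, A2 = 6, B2 = 8, A3 = 1, after which B3 would have to be in {5} for the 6 across but in {1,3,4,6,7,9} for the 18 down — contradiction. So C2 = 4.
C1 = 6 − 4 = 2 completes the 6 down.
A2 = 6: the only remaining digit allowed by both the 19 across and the 7 down.
B2 = 19 − 10 = 9 completes the 19 across.
A3 = 7 − 6 = 1 completes the 7 down.
B3 = 6 − 1 = 5 completes the 6 across.
B1 = 6 − 2 = 4 completes the 6 across.

6 9 4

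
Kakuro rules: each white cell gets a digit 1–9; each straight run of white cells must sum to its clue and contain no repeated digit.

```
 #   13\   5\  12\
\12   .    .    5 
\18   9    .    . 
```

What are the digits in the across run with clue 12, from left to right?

R1C1 = 13 − 9 = 4 completes the 13 down.
R1C2 = 12 − 9 = 3 completes the 12 across.
R2C2 = 5 − 3 = 2 completes the 5 down.
R2C3 = 18 − 11 = 7 completes the 18 across.

4 3 5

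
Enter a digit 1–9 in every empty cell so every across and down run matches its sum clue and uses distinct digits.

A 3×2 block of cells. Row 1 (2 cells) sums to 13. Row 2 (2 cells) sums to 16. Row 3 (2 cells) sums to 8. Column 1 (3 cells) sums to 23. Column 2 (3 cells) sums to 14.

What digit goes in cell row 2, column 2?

16 in 2 cells must be {7,9}; 23 in 3 cells must be {6,8,9}.
The 16 across and the 23 down share only 9, so (2,1) = 9.
(2,2) = 16 − 9 = 7 completes the 16 across.
Given what's placed, (3,1) must be 6 to fit the 8 across and 23 down.
(3,2) = 8 − 6 = 2 completes the 8 across.
(1,1) = 23 − 15 = 8 completes the 23 down.
(1,2) = 13 − 8 = 5 completes the 13 across.

7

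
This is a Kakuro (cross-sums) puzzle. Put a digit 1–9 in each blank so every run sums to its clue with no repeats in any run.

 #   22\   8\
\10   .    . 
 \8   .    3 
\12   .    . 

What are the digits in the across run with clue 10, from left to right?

9 1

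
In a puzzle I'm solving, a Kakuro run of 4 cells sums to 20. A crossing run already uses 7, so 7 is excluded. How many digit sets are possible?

7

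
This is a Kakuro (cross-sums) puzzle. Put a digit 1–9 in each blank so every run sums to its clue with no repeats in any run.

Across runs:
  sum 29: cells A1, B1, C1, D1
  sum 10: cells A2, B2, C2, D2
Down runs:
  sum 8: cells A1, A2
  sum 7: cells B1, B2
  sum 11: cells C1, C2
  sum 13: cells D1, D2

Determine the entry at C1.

8

29 in 4 cells must be {5,7,8,9}; 10 in 4 cells must be {1,2,3,4}.
Only 5 fits B1 under both its across sum 29 and down sum 7.
B2 = 7 − 5 = 2 completes the 7 down.
Given what's placed, D2 must be 4 to fit the 10 across and 13 down.
A1 = 7: the only remaining digit allowed by both the 29 across and the 8 down.
D1 = 13 − 4 = 9 completes the 13 down.
A2 = 8 − 7 = 1 completes the 8 down.
C2 = 10 − 7 = 3 completes the 10 across.
C1 = 29 − 21 = 8 completes the 29 across.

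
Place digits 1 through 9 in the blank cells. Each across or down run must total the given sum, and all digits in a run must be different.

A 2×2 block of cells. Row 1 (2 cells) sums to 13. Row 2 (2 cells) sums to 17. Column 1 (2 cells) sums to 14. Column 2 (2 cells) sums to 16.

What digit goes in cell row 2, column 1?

17 in 2 cells must be {8,9}; 16 in 2 cells must be {7,9}.
The 17 across and the 16 down share only 9, so (2,2) = 9.
(1,2) = 16 − 9 = 7 completes the 16 down.
(2,1) = 17 − 9 = 8 completes the 17 across.
(1,1) = 13 − 7 = 6 completes the 13 across.

8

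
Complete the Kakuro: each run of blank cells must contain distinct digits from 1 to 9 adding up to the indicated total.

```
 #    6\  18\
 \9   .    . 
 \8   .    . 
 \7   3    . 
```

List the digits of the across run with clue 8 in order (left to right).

6 in 3 cells must be {1,2,3}.
R3C2 = 7 − 3 = 4 completes the 7 across.
Nothing is forced directly, so branch on R1C1, whose candidates are 1 or 2. If R1C1 = 2: then R1C2 would have to be in {7} for the 9 across but in {5,6,8,9} for the 18 down — contradiction. So R1C1 = 1.
R1C2 = 9 − 1 = 8 completes the 9 across.
R2C1 = 6 − 4 = 2 completes the 6 down.
R2C2 = 8 − 2 = 6 completes the 8 across.

2 6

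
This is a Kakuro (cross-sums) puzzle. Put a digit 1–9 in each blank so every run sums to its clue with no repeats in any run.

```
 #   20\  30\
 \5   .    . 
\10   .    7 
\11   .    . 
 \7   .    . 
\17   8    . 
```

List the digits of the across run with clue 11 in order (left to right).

17 in 2 cells must be {8,9}.
R2C1 = 10 − 7 = 3 completes the 10 across.
R5C2 = 17 − 8 = 9 completes the 17 across.
Nothing is forced directly, so branch on R3C1, whose candidates are 2 or 6. If R3C1 = 2: that forces R1C1 = 1, R1C2 = 4, after which R3C2 would have to be in {9} for the 11 across but in {2,8} for the 30 down — contradiction. So R3C1 = 6.
R3C2 = 11 − 6 = 5 completes the 11 across.

6 5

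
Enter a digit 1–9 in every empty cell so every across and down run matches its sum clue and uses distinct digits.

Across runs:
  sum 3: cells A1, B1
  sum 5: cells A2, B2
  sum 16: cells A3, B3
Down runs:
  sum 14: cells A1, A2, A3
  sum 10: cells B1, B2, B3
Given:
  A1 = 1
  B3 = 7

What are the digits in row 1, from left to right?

1, 2

3 in 2 cells must be {1,2}; 16 in 2 cells must be {7,9}.
B1 = 3 − 1 = 2 completes the 3 across.
A2 = 4: the only remaining digit allowed by both the 5 across and the 14 down.
B2 = 5 − 4 = 1 completes the 5 across.
A3 = 16 − 7 = 9 completes the 16 across.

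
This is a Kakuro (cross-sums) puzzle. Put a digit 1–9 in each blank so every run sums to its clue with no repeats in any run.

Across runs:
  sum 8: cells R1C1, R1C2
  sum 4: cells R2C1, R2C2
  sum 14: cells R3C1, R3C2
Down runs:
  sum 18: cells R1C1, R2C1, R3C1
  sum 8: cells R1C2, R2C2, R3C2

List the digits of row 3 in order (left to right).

9, 5

4 in 2 cells must be {1,3}.
The 14 across and the 8 down share only 5, so R3C2 = 5.
Given what's placed, R2C2 must be 1 to fit the 4 across and 8 down.
R3C1 = 14 − 5 = 9 completes the 14 across.
R1C2 = 8 − 6 = 2 completes the 8 down.
R2C1 = 4 − 1 = 3 completes the 4 across.
R1C1 = 8 − 2 = 6 completes the 8 across.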